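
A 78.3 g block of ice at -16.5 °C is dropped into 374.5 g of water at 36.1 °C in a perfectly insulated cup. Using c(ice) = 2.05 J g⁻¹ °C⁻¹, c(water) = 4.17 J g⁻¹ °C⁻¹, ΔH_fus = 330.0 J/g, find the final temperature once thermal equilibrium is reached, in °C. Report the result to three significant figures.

Heat to bring ice to 0 °C and melt it: q₁ = 78.3×2.05×16.5 + 78.3×330.0 = 28487 J
Heat the water can supply cooling to 0 °C: 374.5×4.17×36.1 = 56376.1 J > q₁, so all ice melts.
Energy balance: 374.5×4.17×(36.1 − T) = 28487 + 78.3×4.17×(T − 0)
1561.665(36.1 − T) = 28487 + 326.511 T
56376.1 − 28487 = 1888.176 T
T = 27889.1 / 1888.176 = 14.77 °C

T_f = 14.8 °C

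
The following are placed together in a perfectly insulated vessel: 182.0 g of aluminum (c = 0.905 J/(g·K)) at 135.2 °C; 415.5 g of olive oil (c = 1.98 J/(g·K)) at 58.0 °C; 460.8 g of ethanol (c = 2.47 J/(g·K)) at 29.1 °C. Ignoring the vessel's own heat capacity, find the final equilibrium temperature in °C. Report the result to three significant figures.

T_f = 48.5 °C

Σ mᵢcᵢ(T − Tᵢ) = 0  ⇒  T = Σ mᵢcᵢTᵢ / Σ mᵢcᵢ
Σ mᵢcᵢ = 182.0×0.905 + 415.5×1.98 + 460.8×2.47 = 2125.576
Σ mᵢcᵢTᵢ = 164.71×135.2 + 822.69×58.0 + 1138.176×29.1 = 103110
T = 103110 / 2125.576 = 48.51 °C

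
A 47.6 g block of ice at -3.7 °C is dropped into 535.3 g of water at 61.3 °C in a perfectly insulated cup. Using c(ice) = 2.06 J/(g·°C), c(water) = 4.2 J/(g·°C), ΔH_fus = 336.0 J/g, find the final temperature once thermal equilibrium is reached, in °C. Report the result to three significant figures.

T_f = 49.6 °C

Heat to bring ice to 0 °C and melt it: q₁ = 47.6×2.06×3.7 + 47.6×336.0 = 16356 J
Heat the water can supply cooling to 0 °C: 535.3×4.2×61.3 = 137818 J > q₁, so all ice melts.
Energy balance: 535.3×4.2×(61.3 − T) = 16356 + 47.6×4.2×(T − 0)
2248.26(61.3 − T) = 16356 + 199.92 T
137818 − 16356 = 2448.18 T
T = 121462 / 2448.18 = 49.61 °C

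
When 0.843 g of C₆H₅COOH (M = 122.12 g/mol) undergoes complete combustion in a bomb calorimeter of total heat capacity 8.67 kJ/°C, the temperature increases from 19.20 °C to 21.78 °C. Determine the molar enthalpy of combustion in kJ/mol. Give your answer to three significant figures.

ΔT = 21.78 − 19.20 = 2.58 °C
q_cal = C_cal × ΔT = 8.67 × 2.58 = 22.3686 kJ
n = 0.843 / 122.12 = 0.006903 mol
q_rxn = −q_cal = -22.3686 kJ
ΔH = -22.3686 / 0.006903 = -3240 kJ/mol

ΔH = -3240 kJ/mol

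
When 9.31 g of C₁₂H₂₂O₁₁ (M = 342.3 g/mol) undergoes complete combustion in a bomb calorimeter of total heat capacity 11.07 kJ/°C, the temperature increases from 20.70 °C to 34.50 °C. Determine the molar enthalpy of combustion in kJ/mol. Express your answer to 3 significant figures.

ΔH = -5620 kJ/mol

ΔT = 34.50 − 20.70 = 13.80 °C
q_cal = C_cal × ΔT = 11.07 × 13.80 = 152.766 kJ
n = 9.31 / 342.3 = 0.02720 mol
q_rxn = −q_cal = -152.766 kJ
ΔH = -152.766 / 0.02720 = -5616 kJ/mol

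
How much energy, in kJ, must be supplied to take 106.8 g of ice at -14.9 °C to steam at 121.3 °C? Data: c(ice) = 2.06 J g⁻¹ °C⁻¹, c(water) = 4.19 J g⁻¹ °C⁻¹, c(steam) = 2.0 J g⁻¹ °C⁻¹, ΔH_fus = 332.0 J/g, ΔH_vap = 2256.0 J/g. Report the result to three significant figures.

q1 (heat ice -14.9→0.0 °C): 106.8 × 2.06 × 14.9 = 3278 J
q2 (melt at 0 °C): 106.8 × 332.0 = 35458 J
q3 (heat water 0.0→100.0 °C): 106.8 × 4.19 × 100.0 = 44749 J
q4 (vaporize at 100 °C): 106.8 × 2256.0 = 240941 J
q5 (heat steam 100.0→121.3 °C): 106.8 × 2.0 × 21.3 = 4550 J
Total: 3278 + 35458 + 44749 + 240941 + 4550 = 328976 J = 329 kJ

q = 329 kJ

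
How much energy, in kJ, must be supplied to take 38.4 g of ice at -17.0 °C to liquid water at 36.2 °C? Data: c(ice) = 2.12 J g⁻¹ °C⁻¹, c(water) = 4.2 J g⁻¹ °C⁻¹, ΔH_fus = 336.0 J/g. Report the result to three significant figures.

q = 20.1 kJ

q1 (heat ice -17.0→0.0 °C): 38.4 × 2.12 × 17.0 = 1384 J
q2 (melt at 0 °C): 38.4 × 336.0 = 12902 J
q3 (heat water 0.0→36.2 °C): 38.4 × 4.2 × 36.2 = 5838 J
Total: 1384 + 12902 + 5838 = 20124 J = 20.1 kJ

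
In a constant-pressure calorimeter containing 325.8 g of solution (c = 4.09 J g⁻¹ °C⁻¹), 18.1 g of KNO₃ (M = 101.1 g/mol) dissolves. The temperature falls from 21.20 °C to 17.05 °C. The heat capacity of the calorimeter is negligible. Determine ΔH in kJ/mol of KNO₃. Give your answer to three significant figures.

|ΔT| = |17.05 − 21.20| = 4.15 °C
|q_surr| = (325.8 × 4.09) × 4.15 = 1332.522 × 4.15 = 5530 J
n(KNO₃) = 18.1 / 101.1 = 0.1790 mol
Temperature fell, so q_rxn = +|q_surr| = 5.530 kJ
ΔH = q_rxn / n = 30.89 kJ/mol

ΔH = 30.9 kJ/mol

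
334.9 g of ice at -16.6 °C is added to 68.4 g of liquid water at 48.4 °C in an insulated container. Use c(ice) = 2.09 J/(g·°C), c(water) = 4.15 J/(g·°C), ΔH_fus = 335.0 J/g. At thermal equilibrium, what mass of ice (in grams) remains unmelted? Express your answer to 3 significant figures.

m_ice remaining = 329 g

Heat to warm all ice to 0 °C: 334.9×2.09×16.6 = 11619 J
Heat released by water cooling to 0 °C: 68.4×4.15×48.4 = 13739 J
13739 J < 11619 + 334.9×335.0 = 123810.5 J, so not all ice melts; final T = 0 °C.
Heat left for melting: 13739 − 11619 = 2120 J
Mass melted = 2120 / 335.0 = 6.328 g
Ice remaining = 334.9 − 6.328 = 328.572 g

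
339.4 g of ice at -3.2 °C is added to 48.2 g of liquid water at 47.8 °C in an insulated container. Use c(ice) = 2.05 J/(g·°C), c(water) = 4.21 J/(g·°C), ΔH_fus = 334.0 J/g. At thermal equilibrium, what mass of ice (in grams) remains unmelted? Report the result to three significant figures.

Heat to warm all ice to 0 °C: 339.4×2.05×3.2 = 2226.5 J
Heat released by water cooling to 0 °C: 48.2×4.21×47.8 = 9699.7 J
9699.7 J < 2226.5 + 339.4×334.0 = 115586.1 J, so not all ice melts; final T = 0 °C.
Heat left for melting: 9699.7 − 2226.5 = 7473.2 J
Mass melted = 7473.2 / 334.0 = 22.37 g
Ice remaining = 339.4 − 22.37 = 317.03 g

m_ice remaining = 317 g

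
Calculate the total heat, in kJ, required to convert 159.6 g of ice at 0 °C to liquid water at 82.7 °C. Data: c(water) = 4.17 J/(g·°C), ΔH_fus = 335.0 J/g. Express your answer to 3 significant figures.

q1 (melt at 0 °C): 159.6 × 335.0 = 53466 J
q2 (heat water 0.0→82.7 °C): 159.6 × 4.17 × 82.7 = 55039 J
Total: 53466 + 55039 = 108505 J = 109 kJ

q = 109 kJ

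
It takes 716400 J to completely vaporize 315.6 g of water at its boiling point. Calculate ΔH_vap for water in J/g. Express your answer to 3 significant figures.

ΔH_vap = 2270 J/g

ΔH_vap = q / m = 716400 / 315.6 = 2270 J/g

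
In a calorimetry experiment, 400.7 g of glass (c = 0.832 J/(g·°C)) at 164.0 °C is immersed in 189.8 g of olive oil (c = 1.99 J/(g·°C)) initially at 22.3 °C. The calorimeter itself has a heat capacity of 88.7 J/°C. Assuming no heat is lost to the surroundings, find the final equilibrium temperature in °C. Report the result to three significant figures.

Heat lost by glass = heat gained by olive oil + calorimeter.
(400.7)(0.832)(164.0 − T) = [(189.8)(1.99) + 88.7](T − 22.3)
333.3824 (164.0 − T) = 466.402 (T − 22.3)
54675 − 333.3824 T = 466.402 T − 10401
65076 = 799.7844 T
T = 81.37 °C

T_f = 81.4 °C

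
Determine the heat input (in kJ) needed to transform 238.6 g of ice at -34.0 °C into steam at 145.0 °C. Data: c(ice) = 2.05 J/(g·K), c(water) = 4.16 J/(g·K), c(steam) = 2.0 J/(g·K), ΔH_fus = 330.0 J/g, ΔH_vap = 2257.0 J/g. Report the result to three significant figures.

q = 755 kJ

q1 (heat ice -34.0→0.0 °C): 238.6 × 2.05 × 34.0 = 16630 J
q2 (melt at 0 °C): 238.6 × 330.0 = 78738 J
q3 (heat water 0.0→100.0 °C): 238.6 × 4.16 × 100.0 = 99258 J
q4 (vaporize at 100 °C): 238.6 × 2257.0 = 538520 J
q5 (heat steam 100.0→145.0 °C): 238.6 × 2.0 × 45.0 = 21474 J
Total: 16630 + 78738 + 99258 + 538520 + 21474 = 754620 J = 755 kJ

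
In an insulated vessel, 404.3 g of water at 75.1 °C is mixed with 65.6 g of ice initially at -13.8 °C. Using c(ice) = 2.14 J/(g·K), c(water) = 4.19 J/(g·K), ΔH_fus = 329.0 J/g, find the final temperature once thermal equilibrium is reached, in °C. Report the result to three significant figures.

T_f = 52.7 °C

Heat to bring ice to 0 °C and melt it: q₁ = 65.6×2.14×13.8 + 65.6×329.0 = 23520 J
Heat the water can supply cooling to 0 °C: 404.3×4.19×75.1 = 127221 J > q₁, so all ice melts.
Energy balance: 404.3×4.19×(75.1 − T) = 23520 + 65.6×4.19×(T − 0)
1694.017(75.1 − T) = 23520 + 274.864 T
127221 − 23520 = 1968.881 T
T = 103701 / 1968.881 = 52.67 °C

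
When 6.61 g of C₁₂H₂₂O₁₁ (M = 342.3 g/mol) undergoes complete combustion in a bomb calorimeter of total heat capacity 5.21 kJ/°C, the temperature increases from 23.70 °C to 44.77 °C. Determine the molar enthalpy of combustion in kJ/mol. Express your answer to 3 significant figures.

ΔH = -5680 kJ/mol

ΔT = 44.77 − 23.70 = 21.07 °C
q_cal = C_cal × ΔT = 5.21 × 21.07 = 109.7747 kJ
n = 6.61 / 342.3 = 0.01931 mol
q_rxn = −q_cal = -109.7747 kJ
ΔH = -109.7747 / 0.01931 = -5684.9 kJ/mol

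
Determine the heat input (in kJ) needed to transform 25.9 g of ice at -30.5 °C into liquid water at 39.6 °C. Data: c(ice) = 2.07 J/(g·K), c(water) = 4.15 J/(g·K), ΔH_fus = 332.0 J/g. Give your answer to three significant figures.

q = 14.5 kJ

q1 (heat ice -30.5→0.0 °C): 25.9 × 2.07 × 30.5 = 1635 J
q2 (melt at 0 °C): 25.9 × 332.0 = 8599 J
q3 (heat water 0.0→39.6 °C): 25.9 × 4.15 × 39.6 = 4256 J
Total: 1635 + 8599 + 4256 = 14490 J = 14.5 kJ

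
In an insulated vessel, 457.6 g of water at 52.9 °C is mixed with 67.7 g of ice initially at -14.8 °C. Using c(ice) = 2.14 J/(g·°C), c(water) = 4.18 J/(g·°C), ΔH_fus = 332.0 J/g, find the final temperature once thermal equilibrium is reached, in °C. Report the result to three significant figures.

Heat to bring ice to 0 °C and melt it: q₁ = 67.7×2.14×14.8 + 67.7×332.0 = 24621 J
Heat the water can supply cooling to 0 °C: 457.6×4.18×52.9 = 101185 J > q₁, so all ice melts.
Energy balance: 457.6×4.18×(52.9 − T) = 24621 + 67.7×4.18×(T − 0)
1912.768(52.9 − T) = 24621 + 282.986 T
101185 − 24621 = 2195.754 T
T = 76564 / 2195.754 = 34.87 °C

T_f = 34.9 °C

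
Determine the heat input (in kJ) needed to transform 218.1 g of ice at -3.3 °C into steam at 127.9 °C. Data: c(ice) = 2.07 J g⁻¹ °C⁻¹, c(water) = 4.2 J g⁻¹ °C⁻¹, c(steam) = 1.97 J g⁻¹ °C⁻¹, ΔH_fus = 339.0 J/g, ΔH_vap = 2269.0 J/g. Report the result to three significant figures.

q = 674 kJ

q1 (heat ice -3.3→0.0 °C): 218.1 × 2.07 × 3.3 = 1490 J
q2 (melt at 0 °C): 218.1 × 339.0 = 73936 J
q3 (heat water 0.0→100.0 °C): 218.1 × 4.2 × 100.0 = 91602 J
q4 (vaporize at 100 °C): 218.1 × 2269.0 = 494869 J
q5 (heat steam 100.0→127.9 °C): 218.1 × 1.97 × 27.9 = 11987 J
Total: 1490 + 73936 + 91602 + 494869 + 11987 = 673884 J = 674 kJ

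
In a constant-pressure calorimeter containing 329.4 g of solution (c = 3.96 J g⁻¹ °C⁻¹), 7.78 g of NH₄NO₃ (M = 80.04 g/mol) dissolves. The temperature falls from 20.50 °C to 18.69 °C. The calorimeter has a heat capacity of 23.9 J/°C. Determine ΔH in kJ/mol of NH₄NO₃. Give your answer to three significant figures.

|ΔT| = |18.69 − 20.50| = 1.81 °C
|q_surr| = (329.4 × 3.96 + 23.9) × 1.81 = 1328.324 × 1.81 = 2404 J
n(NH₄NO₃) = 7.78 / 80.04 = 0.09720 mol
Temperature fell, so q_rxn = +|q_surr| = 2.404 kJ
ΔH = q_rxn / n = 24.73 kJ/mol

ΔH = 24.7 kJ/mol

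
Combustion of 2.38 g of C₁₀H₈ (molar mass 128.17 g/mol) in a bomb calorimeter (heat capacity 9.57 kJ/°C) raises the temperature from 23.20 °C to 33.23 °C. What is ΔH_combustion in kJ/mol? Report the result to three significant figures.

ΔH = -5170 kJ/mol

ΔT = 33.23 − 23.20 = 10.03 °C
q_cal = C_cal × ΔT = 9.57 × 10.03 = 95.9871 kJ
n = 2.38 / 128.17 = 0.01857 mol
q_rxn = −q_cal = -95.9871 kJ
ΔH = -95.9871 / 0.01857 = -5169 kJ/mol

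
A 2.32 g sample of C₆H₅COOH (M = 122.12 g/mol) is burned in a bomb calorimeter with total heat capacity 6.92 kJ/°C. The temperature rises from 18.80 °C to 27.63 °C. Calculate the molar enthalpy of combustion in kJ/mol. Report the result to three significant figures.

ΔH = -3220 kJ/mol

ΔT = 27.63 − 18.80 = 8.83 °C
q_cal = C_cal × ΔT = 6.92 × 8.83 = 61.1036 kJ
n = 2.32 / 122.12 = 0.01900 mol
q_rxn = −q_cal = -61.1036 kJ
ΔH = -61.1036 / 0.01900 = -3216 kJ/mol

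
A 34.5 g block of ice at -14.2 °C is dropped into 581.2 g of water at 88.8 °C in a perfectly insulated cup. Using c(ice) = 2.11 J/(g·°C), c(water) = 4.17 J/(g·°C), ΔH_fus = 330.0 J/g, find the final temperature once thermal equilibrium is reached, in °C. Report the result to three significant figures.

T_f = 79.0 °C

Heat to bring ice to 0 °C and melt it: q₁ = 34.5×2.11×14.2 + 34.5×330.0 = 12419 J
Heat the water can supply cooling to 0 °C: 581.2×4.17×88.8 = 215216 J > q₁, so all ice melts.
Energy balance: 581.2×4.17×(88.8 − T) = 12419 + 34.5×4.17×(T − 0)
2423.604(88.8 − T) = 12419 + 143.865 T
215216 − 12419 = 2567.469 T
T = 202797 / 2567.469 = 78.99 °C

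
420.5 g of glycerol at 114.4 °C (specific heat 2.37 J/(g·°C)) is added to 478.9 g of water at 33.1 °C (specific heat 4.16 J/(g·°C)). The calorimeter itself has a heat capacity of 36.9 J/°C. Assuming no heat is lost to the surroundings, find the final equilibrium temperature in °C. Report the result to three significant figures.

Heat lost by glycerol = heat gained by water + calorimeter.
(420.5)(2.37)(114.4 − T) = [(478.9)(4.16) + 36.9](T − 33.1)
996.585 (114.4 − T) = 2029.124 (T − 33.1)
114010 − 996.585 T = 2029.124 T − 67164
181174 = 3025.709 T
T = 59.88 °C

T_f = 59.9 °C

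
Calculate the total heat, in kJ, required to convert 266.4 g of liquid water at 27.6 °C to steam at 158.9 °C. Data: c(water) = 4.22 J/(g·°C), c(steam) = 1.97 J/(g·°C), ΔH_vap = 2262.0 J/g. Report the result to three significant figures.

q = 715 kJ

q1 (heat water 27.6→100.0 °C): 266.4 × 4.22 × 72.4 = 81393 J
q2 (vaporize at 100 °C): 266.4 × 2262.0 = 602597 J
q3 (heat steam 100.0→158.9 °C): 266.4 × 1.97 × 58.9 = 30911 J
Total: 81393 + 602597 + 30911 = 714901 J = 715 kJ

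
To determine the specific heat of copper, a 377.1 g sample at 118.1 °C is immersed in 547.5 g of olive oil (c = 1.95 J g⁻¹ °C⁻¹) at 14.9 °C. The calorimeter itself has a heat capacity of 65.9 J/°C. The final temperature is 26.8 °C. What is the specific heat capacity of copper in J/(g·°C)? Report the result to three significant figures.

q_gained = (547.5 × 1.95 + 65.9) × (26.8 − 14.9) = 13490 J
q_lost = 377.1 × c × (118.1 − 26.8) = 34429.23 c
Set equal: c = 13490 / 34429.23 = 0.392 J/(g·°C)

c = 0.392 J/(g·°C)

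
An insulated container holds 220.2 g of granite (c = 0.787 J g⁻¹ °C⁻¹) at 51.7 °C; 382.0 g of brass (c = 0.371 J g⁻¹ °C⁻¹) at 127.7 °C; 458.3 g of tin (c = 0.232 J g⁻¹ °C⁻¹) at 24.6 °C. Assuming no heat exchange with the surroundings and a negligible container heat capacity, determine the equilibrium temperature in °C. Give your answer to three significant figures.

T_f = 70.4 °C

Σ mᵢcᵢ(T − Tᵢ) = 0  ⇒  T = Σ mᵢcᵢTᵢ / Σ mᵢcᵢ
Σ mᵢcᵢ = 220.2×0.787 + 382.0×0.371 + 458.3×0.232 = 421.3450
Σ mᵢcᵢTᵢ = 173.2974×51.7 + 141.722×127.7 + 106.3256×24.6 = 29673
T = 29673 / 421.3450 = 70.42 °C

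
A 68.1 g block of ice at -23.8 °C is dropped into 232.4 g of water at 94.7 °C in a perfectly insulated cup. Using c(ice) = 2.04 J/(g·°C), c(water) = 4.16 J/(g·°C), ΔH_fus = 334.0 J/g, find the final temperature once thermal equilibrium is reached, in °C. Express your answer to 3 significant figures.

T_f = 52.4 °C

Heat to bring ice to 0 °C and melt it: q₁ = 68.1×2.04×23.8 + 68.1×334.0 = 26052 J
Heat the water can supply cooling to 0 °C: 232.4×4.16×94.7 = 91554.4 J > q₁, so all ice melts.
Energy balance: 232.4×4.16×(94.7 − T) = 26052 + 68.1×4.16×(T − 0)
966.784(94.7 − T) = 26052 + 283.296 T
91554.4 − 26052 = 1250.080 T
T = 65502.4 / 1250.080 = 52.40 °C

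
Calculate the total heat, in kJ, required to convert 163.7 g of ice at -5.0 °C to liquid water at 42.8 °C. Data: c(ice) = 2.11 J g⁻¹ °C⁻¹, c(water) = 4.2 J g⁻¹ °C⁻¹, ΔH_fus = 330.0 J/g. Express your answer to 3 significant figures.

q = 85.2 kJ

q1 (heat ice -5.0→0.0 °C): 163.7 × 2.11 × 5.0 = 1727 J
q2 (melt at 0 °C): 163.7 × 330.0 = 54021 J
q3 (heat water 0.0→42.8 °C): 163.7 × 4.2 × 42.8 = 29427 J
Total: 1727 + 54021 + 29427 = 85175 J = 85.2 kJ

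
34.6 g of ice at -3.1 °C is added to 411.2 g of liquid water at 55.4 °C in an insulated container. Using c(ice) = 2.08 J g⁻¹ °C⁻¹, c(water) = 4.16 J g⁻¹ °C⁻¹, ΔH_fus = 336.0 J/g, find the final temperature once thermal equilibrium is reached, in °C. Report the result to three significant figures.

T_f = 44.7 °C

Heat to bring ice to 0 °C and melt it: q₁ = 34.6×2.08×3.1 + 34.6×336.0 = 11849 J
Heat the water can supply cooling to 0 °C: 411.2×4.16×55.4 = 94766.8 J > q₁, so all ice melts.
Energy balance: 411.2×4.16×(55.4 − T) = 11849 + 34.6×4.16×(T − 0)
1710.592(55.4 − T) = 11849 + 143.936 T
94766.8 − 11849 = 1854.528 T
T = 82917.8 / 1854.528 = 44.71 °C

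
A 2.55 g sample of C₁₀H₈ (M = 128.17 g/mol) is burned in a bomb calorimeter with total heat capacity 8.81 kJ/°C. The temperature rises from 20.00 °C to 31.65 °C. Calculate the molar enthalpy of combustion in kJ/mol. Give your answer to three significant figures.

ΔH = -5160 kJ/mol

ΔT = 31.65 − 20.00 = 11.65 °C
q_cal = C_cal × ΔT = 8.81 × 11.65 = 102.6365 kJ
n = 2.55 / 128.17 = 0.01990 mol
q_rxn = −q_cal = -102.6365 kJ
ΔH = -102.6365 / 0.01990 = -5158 kJ/mol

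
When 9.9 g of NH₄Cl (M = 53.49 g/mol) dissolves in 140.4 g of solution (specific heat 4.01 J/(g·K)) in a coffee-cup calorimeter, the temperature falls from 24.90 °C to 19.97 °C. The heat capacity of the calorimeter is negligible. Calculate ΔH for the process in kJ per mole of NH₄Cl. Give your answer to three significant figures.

ΔH = 15.0 kJ/mol

|ΔT| = |19.97 − 24.90| = 4.93 °C
|q_surr| = (140.4 × 4.01) × 4.93 = 563.004 × 4.93 = 2776 J
n(NH₄Cl) = 9.9 / 53.49 = 0.1851 mol
Temperature fell, so q_rxn = +|q_surr| = 2.776 kJ
ΔH = q_rxn / n = 15.00 kJ/mol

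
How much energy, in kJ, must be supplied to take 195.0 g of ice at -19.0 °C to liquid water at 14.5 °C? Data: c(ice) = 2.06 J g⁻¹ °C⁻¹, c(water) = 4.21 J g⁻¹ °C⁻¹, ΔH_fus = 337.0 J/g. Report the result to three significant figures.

q = 85.3 kJ

q1 (heat ice -19.0→0.0 °C): 195.0 × 2.06 × 19.0 = 7632 J
q2 (melt at 0 °C): 195.0 × 337.0 = 65715 J
q3 (heat water 0.0→14.5 °C): 195.0 × 4.21 × 14.5 = 11904 J
Total: 7632 + 65715 + 11904 = 85251 J = 85.3 kJ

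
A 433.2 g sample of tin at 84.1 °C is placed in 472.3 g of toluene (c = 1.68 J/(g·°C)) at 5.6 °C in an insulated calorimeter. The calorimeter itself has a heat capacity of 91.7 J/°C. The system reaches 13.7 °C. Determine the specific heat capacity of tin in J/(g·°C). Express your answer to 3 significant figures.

q_gained = (472.3 × 1.68 + 91.7) × (13.7 − 5.6) = 7170 J
q_lost = 433.2 × c × (84.1 − 13.7) = 30497.28 c
Set equal: c = 7170 / 30497.28 = 0.235 J/(g·°C)

c = 0.235 J/(g·°C)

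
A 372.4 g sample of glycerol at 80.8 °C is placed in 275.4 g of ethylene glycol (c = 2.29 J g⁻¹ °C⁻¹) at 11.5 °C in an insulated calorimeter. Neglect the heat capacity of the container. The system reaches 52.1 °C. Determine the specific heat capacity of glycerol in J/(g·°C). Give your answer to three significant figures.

q_gained = (275.4 × 2.29) × (52.1 − 11.5) = 25610 J
q_lost = 372.4 × c × (80.8 − 52.1) = 10687.88 c
Set equal: c = 25610 / 10687.88 = 2.40 J/(g·°C)

c = 2.40 J/(g·°C)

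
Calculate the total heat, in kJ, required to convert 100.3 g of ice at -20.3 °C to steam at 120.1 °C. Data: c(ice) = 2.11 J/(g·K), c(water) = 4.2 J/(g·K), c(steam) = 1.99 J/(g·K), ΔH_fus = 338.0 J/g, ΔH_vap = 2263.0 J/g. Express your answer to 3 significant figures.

q = 311 kJ

q1 (heat ice -20.3→0.0 °C): 100.3 × 2.11 × 20.3 = 4296 J
q2 (melt at 0 °C): 100.3 × 338.0 = 33901 J
q3 (heat water 0.0→100.0 °C): 100.3 × 4.2 × 100.0 = 42126 J
q4 (vaporize at 100 °C): 100.3 × 2263.0 = 226979 J
q5 (heat steam 100.0→120.1 °C): 100.3 × 1.99 × 20.1 = 4012 J
Total: 4296 + 33901 + 42126 + 226979 + 4012 = 311314 J = 311 kJ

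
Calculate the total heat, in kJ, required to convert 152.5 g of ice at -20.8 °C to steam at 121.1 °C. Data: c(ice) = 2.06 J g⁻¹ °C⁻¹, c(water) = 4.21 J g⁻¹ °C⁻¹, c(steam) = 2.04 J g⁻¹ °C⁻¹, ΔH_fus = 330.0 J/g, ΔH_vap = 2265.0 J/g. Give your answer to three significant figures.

q1 (heat ice -20.8→0.0 °C): 152.5 × 2.06 × 20.8 = 6534 J
q2 (melt at 0 °C): 152.5 × 330.0 = 50325 J
q3 (heat water 0.0→100.0 °C): 152.5 × 4.21 × 100.0 = 64203 J
q4 (vaporize at 100 °C): 152.5 × 2265.0 = 345413 J
q5 (heat steam 100.0→121.1 °C): 152.5 × 2.04 × 21.1 = 6564 J
Total: 6534 + 50325 + 64203 + 345413 + 6564 = 473039 J = 473 kJ

q = 473 kJ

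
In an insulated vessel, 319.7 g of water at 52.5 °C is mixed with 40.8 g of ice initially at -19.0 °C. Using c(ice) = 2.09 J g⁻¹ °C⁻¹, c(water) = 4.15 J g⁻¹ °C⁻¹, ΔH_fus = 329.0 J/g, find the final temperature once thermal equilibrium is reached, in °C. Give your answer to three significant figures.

T_f = 36.5 °C

Heat to bring ice to 0 °C and melt it: q₁ = 40.8×2.09×19.0 + 40.8×329.0 = 15043 J
Heat the water can supply cooling to 0 °C: 319.7×4.15×52.5 = 69654.6 J > q₁, so all ice melts.
Energy balance: 319.7×4.15×(52.5 − T) = 15043 + 40.8×4.15×(T − 0)
1326.755(52.5 − T) = 15043 + 169.32 T
69654.6 − 15043 = 1496.075 T
T = 54611.6 / 1496.075 = 36.50 °C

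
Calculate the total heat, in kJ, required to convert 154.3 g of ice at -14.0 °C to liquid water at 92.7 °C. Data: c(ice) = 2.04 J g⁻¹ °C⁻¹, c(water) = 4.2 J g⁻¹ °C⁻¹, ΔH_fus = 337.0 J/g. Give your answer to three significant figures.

q = 116 kJ

q1 (heat ice -14.0→0.0 °C): 154.3 × 2.04 × 14.0 = 4407 J
q2 (melt at 0 °C): 154.3 × 337.0 = 51999 J
q3 (heat water 0.0→92.7 °C): 154.3 × 4.2 × 92.7 = 60075 J
Total: 4407 + 51999 + 60075 = 116481 J = 116 kJ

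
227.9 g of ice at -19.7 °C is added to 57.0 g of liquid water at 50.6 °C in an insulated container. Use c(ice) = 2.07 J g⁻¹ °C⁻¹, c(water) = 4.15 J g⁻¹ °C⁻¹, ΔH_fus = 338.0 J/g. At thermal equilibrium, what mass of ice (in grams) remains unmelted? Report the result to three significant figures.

m_ice remaining = 220 g

Heat to warm all ice to 0 °C: 227.9×2.07×19.7 = 9293.5 J
Heat released by water cooling to 0 °C: 57.0×4.15×50.6 = 11969 J
11969 J < 9293.5 + 227.9×338.0 = 86323.7 J, so not all ice melts; final T = 0 °C.
Heat left for melting: 11969 − 9293.5 = 2675.5 J
Mass melted = 2675.5 / 338.0 = 7.916 g
Ice remaining = 227.9 − 7.916 = 219.984 g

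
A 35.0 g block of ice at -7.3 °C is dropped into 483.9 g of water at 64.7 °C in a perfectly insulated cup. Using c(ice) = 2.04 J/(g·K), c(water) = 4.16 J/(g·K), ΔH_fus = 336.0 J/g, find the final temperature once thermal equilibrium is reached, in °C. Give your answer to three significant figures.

T_f = 54.6 °C

Heat to bring ice to 0 °C and melt it: q₁ = 35.0×2.04×7.3 + 35.0×336.0 = 12281 J
Heat the water can supply cooling to 0 °C: 483.9×4.16×64.7 = 130243 J > q₁, so all ice melts.
Energy balance: 483.9×4.16×(64.7 − T) = 12281 + 35.0×4.16×(T − 0)
2013.024(64.7 − T) = 12281 + 145.6 T
130243 − 12281 = 2158.624 T
T = 117962 / 2158.624 = 54.647 °C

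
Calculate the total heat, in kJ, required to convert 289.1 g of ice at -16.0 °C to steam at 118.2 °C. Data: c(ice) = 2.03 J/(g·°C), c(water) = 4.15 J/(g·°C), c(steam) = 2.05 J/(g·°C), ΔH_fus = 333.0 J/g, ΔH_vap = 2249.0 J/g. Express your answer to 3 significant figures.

q = 887 kJ

q1 (heat ice -16.0→0.0 °C): 289.1 × 2.03 × 16.0 = 9390 J
q2 (melt at 0 °C): 289.1 × 333.0 = 96270 J
q3 (heat water 0.0→100.0 °C): 289.1 × 4.15 × 100.0 = 119977 J
q4 (vaporize at 100 °C): 289.1 × 2249.0 = 650186 J
q5 (heat steam 100.0→118.2 °C): 289.1 × 2.05 × 18.2 = 10786 J
Total: 9390 + 96270 + 119977 + 650186 + 10786 = 886609 J = 887 kJ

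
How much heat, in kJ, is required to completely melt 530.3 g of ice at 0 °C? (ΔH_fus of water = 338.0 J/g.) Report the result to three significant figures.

q = m × ΔH_fus = 530.3 × 338.0 = 179200 J = 179 kJ

q = 179 kJ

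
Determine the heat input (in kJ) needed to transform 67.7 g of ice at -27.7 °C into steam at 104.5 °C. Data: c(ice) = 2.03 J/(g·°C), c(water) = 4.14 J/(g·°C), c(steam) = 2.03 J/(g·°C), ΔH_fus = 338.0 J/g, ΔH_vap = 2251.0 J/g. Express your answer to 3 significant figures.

q = 208 kJ

q1 (heat ice -27.7→0.0 °C): 67.7 × 2.03 × 27.7 = 3807 J
q2 (melt at 0 °C): 67.7 × 338.0 = 22883 J
q3 (heat water 0.0→100.0 °C): 67.7 × 4.14 × 100.0 = 28028 J
q4 (vaporize at 100 °C): 67.7 × 2251.0 = 152393 J
q5 (heat steam 100.0→104.5 °C): 67.7 × 2.03 × 4.5 = 618 J
Total: 3807 + 22883 + 28028 + 152393 + 618 = 207729 J = 208 kJ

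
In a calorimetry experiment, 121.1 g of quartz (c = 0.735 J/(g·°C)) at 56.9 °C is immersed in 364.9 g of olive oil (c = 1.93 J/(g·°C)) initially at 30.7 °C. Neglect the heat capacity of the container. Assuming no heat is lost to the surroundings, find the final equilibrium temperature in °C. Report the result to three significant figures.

Heat lost by quartz = heat gained by olive oil.
(121.1)(0.735)(56.9 − T) = (364.9)(1.93)(T − 30.7)
89.0085 (56.9 − T) = 704.257 (T − 30.7)
5064.6 − 89.0085 T = 704.257 T − 21621
26685.6 = 793.2655 T
T = 33.64 °C

T_f = 33.6 °C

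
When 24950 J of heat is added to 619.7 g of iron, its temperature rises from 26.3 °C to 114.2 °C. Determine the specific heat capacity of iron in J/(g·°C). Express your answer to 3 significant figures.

c = 0.458 J/(g·°C)

c = q / (m ΔT) = 24950 / (619.7 × 87.9)
c = 24950 / 54471.63 = 0.458 J/(g·°C)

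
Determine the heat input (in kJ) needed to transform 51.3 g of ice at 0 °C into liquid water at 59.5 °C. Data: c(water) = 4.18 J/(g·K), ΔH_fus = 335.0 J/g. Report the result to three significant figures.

q1 (melt at 0 °C): 51.3 × 335.0 = 17186 J
q2 (heat water 0.0→59.5 °C): 51.3 × 4.18 × 59.5 = 12759 J
Total: 17186 + 12759 = 29945 J = 29.9 kJ

q = 29.9 kJ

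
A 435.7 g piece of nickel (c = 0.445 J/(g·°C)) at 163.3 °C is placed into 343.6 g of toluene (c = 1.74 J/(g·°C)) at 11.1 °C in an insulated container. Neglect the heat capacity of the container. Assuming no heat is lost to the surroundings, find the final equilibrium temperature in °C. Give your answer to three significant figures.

Heat lost by nickel = heat gained by toluene.
(435.7)(0.445)(163.3 − T) = (343.6)(1.74)(T − 11.1)
193.8865 (163.3 − T) = 597.864 (T − 11.1)
31662 − 193.8865 T = 597.864 T − 6636.3
38298.3 = 791.7505 T
T = 48.37 °C

T_f = 48.4 °C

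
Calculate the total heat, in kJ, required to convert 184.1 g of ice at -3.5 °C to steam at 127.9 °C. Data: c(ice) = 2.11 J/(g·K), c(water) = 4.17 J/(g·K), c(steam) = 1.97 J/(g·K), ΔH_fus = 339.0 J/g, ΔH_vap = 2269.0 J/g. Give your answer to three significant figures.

q = 568 kJ

q1 (heat ice -3.5→0.0 °C): 184.1 × 2.11 × 3.5 = 1360 J
q2 (melt at 0 °C): 184.1 × 339.0 = 62410 J
q3 (heat water 0.0→100.0 °C): 184.1 × 4.17 × 100.0 = 76770 J
q4 (vaporize at 100 °C): 184.1 × 2269.0 = 417723 J
q5 (heat steam 100.0→127.9 °C): 184.1 × 1.97 × 27.9 = 10119 J
Total: 1360 + 62410 + 76770 + 417723 + 10119 = 568382 J = 568 kJ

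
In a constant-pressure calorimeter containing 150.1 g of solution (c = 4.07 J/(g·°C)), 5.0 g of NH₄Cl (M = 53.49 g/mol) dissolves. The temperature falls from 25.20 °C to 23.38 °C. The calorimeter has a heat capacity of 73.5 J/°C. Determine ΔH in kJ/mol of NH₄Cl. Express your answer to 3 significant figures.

ΔH = 13.3 kJ/mol

|ΔT| = |23.38 − 25.20| = 1.82 °C
|q_surr| = (150.1 × 4.07 + 73.5) × 1.82 = 684.407 × 1.82 = 1246 J
n(NH₄Cl) = 5.0 / 53.49 = 0.09348 mol
Temperature fell, so q_rxn = +|q_surr| = 1.246 kJ
ΔH = q_rxn / n = 13.33 kJ/mol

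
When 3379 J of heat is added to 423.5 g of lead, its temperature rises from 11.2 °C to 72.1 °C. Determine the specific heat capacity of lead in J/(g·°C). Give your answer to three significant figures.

c = q / (m ΔT) = 3379 / (423.5 × 60.9)
c = 3379 / 25791.15 = 0.131 J/(g·°C)

c = 0.131 J/(g·°C)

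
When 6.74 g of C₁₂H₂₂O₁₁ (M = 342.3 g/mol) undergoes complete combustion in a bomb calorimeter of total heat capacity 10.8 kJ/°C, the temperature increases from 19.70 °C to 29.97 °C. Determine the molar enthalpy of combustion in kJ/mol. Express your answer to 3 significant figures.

ΔT = 29.97 − 19.70 = 10.27 °C
q_cal = C_cal × ΔT = 10.8 × 10.27 = 110.916 kJ
n = 6.74 / 342.3 = 0.01969 mol
q_rxn = −q_cal = -110.916 kJ
ΔH = -110.916 / 0.01969 = -5633 kJ/mol

ΔH = -5630 kJ/mol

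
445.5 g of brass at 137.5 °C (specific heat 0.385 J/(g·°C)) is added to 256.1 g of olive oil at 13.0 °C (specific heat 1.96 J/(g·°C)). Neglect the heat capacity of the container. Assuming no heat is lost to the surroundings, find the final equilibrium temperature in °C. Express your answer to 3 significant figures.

Heat lost by brass = heat gained by olive oil.
(445.5)(0.385)(137.5 − T) = (256.1)(1.96)(T − 13.0)
171.5175 (137.5 − T) = 501.956 (T − 13.0)
23584 − 171.5175 T = 501.956 T − 6525.4
30109.4 = 673.4735 T
T = 44.71 °C

T_f = 44.7 °C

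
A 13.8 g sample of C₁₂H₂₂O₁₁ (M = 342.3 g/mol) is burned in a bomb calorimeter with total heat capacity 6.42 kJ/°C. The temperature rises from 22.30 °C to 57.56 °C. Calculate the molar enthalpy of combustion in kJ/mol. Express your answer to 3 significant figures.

ΔH = -5610 kJ/mol

ΔT = 57.56 − 22.30 = 35.26 °C
q_cal = C_cal × ΔT = 6.42 × 35.26 = 226.3692 kJ
n = 13.8 / 342.3 = 0.04032 mol
q_rxn = −q_cal = -226.3692 kJ
ΔH = -226.3692 / 0.04032 = -5614 kJ/mol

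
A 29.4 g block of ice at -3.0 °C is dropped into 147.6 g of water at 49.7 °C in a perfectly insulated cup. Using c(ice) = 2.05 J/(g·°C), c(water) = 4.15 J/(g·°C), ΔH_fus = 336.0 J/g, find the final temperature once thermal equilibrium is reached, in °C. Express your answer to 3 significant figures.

Heat to bring ice to 0 °C and melt it: q₁ = 29.4×2.05×3.0 + 29.4×336.0 = 10059 J
Heat the water can supply cooling to 0 °C: 147.6×4.15×49.7 = 30443.2 J > q₁, so all ice melts.
Energy balance: 147.6×4.15×(49.7 − T) = 10059 + 29.4×4.15×(T − 0)
612.54(49.7 − T) = 10059 + 122.01 T
30443.2 − 10059 = 734.55 T
T = 20384.2 / 734.55 = 27.75 °C

T_f = 27.8 °C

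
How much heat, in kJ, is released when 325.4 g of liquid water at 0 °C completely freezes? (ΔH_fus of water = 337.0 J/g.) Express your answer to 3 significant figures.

q = m × ΔH_fus = 325.4 × 337.0 = 109700 J = 110 kJ

q = 110 kJ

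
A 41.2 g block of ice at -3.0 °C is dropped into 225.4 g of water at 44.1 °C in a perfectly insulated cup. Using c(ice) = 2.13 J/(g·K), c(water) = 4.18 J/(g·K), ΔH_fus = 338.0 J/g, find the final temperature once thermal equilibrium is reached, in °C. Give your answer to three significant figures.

T_f = 24.6 °C

Heat to bring ice to 0 °C and melt it: q₁ = 41.2×2.13×3.0 + 41.2×338.0 = 14189 J
Heat the water can supply cooling to 0 °C: 225.4×4.18×44.1 = 41549.8 J > q₁, so all ice melts.
Energy balance: 225.4×4.18×(44.1 − T) = 14189 + 41.2×4.18×(T − 0)
942.172(44.1 − T) = 14189 + 172.216 T
41549.8 − 14189 = 1114.388 T
T = 27360.8 / 1114.388 = 24.55 °C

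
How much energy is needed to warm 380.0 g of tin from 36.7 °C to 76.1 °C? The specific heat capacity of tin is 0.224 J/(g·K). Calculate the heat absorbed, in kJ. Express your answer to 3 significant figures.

q = 3.35 kJ

q = m c ΔT = 380.0 × 0.224 × (76.1 − 36.7)
q = 380.0 × 0.224 × 39.4 = 3354 J = 3.35 kJ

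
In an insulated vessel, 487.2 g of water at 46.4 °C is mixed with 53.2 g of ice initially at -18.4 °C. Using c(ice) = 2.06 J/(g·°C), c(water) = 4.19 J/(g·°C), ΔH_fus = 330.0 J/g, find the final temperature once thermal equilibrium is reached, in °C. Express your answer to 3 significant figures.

T_f = 33.2 °C

Heat to bring ice to 0 °C and melt it: q₁ = 53.2×2.06×18.4 + 53.2×330.0 = 19572 J
Heat the water can supply cooling to 0 °C: 487.2×4.19×46.4 = 94719.5 J > q₁, so all ice melts.
Energy balance: 487.2×4.19×(46.4 − T) = 19572 + 53.2×4.19×(T − 0)
2041.368(46.4 − T) = 19572 + 222.908 T
94719.5 − 19572 = 2264.276 T
T = 75147.5 / 2264.276 = 33.19 °C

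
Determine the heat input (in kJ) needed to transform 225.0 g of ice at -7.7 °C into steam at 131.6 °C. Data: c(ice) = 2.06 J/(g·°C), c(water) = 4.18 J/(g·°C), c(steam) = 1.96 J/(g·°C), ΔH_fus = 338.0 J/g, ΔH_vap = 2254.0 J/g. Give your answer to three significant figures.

q = 695 kJ

q1 (heat ice -7.7→0.0 °C): 225.0 × 2.06 × 7.7 = 3569 J
q2 (melt at 0 °C): 225.0 × 338.0 = 76050 J
q3 (heat water 0.0→100.0 °C): 225.0 × 4.18 × 100.0 = 94050 J
q4 (vaporize at 100 °C): 225.0 × 2254.0 = 507150 J
q5 (heat steam 100.0→131.6 °C): 225.0 × 1.96 × 31.6 = 13936 J
Total: 3569 + 76050 + 94050 + 507150 + 13936 = 694755 J = 695 kJ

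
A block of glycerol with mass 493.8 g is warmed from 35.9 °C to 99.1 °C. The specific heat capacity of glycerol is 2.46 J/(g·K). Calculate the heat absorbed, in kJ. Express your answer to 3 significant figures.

q = 76.8 kJ

q = m c ΔT = 493.8 × 2.46 × (99.1 − 35.9)
q = 493.8 × 2.46 × 63.2 = 76770 J = 76.8 kJ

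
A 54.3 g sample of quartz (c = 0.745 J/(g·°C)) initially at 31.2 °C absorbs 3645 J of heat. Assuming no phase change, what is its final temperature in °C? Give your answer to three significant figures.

ΔT = q / (m c) = 3645 / (54.3 × 0.745) = 90.10 °C
T_f = 31.2 + 90.10 = 121.30 °C

T_f = 121 °C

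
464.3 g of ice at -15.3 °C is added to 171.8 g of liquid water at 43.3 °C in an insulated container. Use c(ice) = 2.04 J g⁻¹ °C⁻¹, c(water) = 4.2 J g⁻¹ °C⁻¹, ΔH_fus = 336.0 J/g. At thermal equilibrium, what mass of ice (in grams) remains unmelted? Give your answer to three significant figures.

m_ice remaining = 414 g

Heat to warm all ice to 0 °C: 464.3×2.04×15.3 = 14492 J
Heat released by water cooling to 0 °C: 171.8×4.2×43.3 = 31244 J
31244 J < 14492 + 464.3×336.0 = 170496.8 J, so not all ice melts; final T = 0 °C.
Heat left for melting: 31244 − 14492 = 16752 J
Mass melted = 16752 / 336.0 = 49.86 g
Ice remaining = 464.3 − 49.86 = 414.44 g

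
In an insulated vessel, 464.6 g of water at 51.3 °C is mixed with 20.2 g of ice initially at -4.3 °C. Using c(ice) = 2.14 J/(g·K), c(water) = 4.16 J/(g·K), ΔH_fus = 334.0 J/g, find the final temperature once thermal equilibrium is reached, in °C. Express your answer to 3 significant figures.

Heat to bring ice to 0 °C and melt it: q₁ = 20.2×2.14×4.3 + 20.2×334.0 = 6932.7 J
Heat the water can supply cooling to 0 °C: 464.6×4.16×51.3 = 99149.4 J > q₁, so all ice melts.
Energy balance: 464.6×4.16×(51.3 − T) = 6932.7 + 20.2×4.16×(T − 0)
1932.736(51.3 − T) = 6932.7 + 84.032 T
99149.4 − 6932.7 = 2016.768 T
T = 92216.7 / 2016.768 = 45.72 °C

T_f = 45.7 °C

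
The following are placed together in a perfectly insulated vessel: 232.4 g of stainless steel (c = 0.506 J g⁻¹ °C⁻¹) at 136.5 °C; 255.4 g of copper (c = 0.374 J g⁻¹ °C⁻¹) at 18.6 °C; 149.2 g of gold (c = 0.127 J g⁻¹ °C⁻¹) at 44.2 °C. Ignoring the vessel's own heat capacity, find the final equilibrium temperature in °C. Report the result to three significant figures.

Σ mᵢcᵢ(T − Tᵢ) = 0  ⇒  T = Σ mᵢcᵢTᵢ / Σ mᵢcᵢ
Σ mᵢcᵢ = 232.4×0.506 + 255.4×0.374 + 149.2×0.127 = 232.0624
Σ mᵢcᵢTᵢ = 117.5944×136.5 + 95.5196×18.6 + 18.9484×44.2 = 18666
T = 18666 / 232.0624 = 80.44 °C

T_f = 80.4 °C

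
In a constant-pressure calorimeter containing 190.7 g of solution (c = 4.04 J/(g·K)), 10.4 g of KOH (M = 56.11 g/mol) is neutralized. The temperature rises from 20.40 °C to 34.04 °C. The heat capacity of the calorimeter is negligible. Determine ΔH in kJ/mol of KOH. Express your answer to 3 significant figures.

ΔH = -56.7 kJ/mol

|ΔT| = |34.04 − 20.40| = 13.64 °C
|q_surr| = (190.7 × 4.04) × 13.64 = 770.428 × 13.64 = 10510 J
n(KOH) = 10.4 / 56.11 = 0.1854 mol
Temperature rose, so q_rxn = −|q_surr| = -10.51 kJ
ΔH = q_rxn / n = -56.69 kJ/mol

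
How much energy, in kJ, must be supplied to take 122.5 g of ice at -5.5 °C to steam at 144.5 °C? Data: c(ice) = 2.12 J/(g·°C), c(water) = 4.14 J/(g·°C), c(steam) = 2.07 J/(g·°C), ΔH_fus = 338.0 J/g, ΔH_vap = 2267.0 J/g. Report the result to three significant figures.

q = 383 kJ

q1 (heat ice -5.5→0.0 °C): 122.5 × 2.12 × 5.5 = 1428 J
q2 (melt at 0 °C): 122.5 × 338.0 = 41405 J
q3 (heat water 0.0→100.0 °C): 122.5 × 4.14 × 100.0 = 50715 J
q4 (vaporize at 100 °C): 122.5 × 2267.0 = 277708 J
q5 (heat steam 100.0→144.5 °C): 122.5 × 2.07 × 44.5 = 11284 J
Total: 1428 + 41405 + 50715 + 277708 + 11284 = 382540 J = 383 kJ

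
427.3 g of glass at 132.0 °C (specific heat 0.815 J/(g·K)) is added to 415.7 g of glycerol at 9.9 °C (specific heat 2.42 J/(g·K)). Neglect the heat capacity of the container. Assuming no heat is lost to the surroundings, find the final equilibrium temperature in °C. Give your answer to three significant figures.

Heat lost by glass = heat gained by glycerol.
(427.3)(0.815)(132.0 − T) = (415.7)(2.42)(T − 9.9)
348.2495 (132.0 − T) = 1005.994 (T − 9.9)
45969 − 348.2495 T = 1005.994 T − 9959.3
55928.3 = 1354.2435 T
T = 41.30 °C

T_f = 41.3 °C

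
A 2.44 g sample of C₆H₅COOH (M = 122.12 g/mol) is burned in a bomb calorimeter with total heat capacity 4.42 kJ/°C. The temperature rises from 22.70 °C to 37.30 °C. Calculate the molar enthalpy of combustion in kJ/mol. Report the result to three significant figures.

ΔT = 37.30 − 22.70 = 14.60 °C
q_cal = C_cal × ΔT = 4.42 × 14.60 = 64.532 kJ
n = 2.44 / 122.12 = 0.01998 mol
q_rxn = −q_cal = -64.532 kJ
ΔH = -64.532 / 0.01998 = -3230 kJ/mol

ΔH = -3230 kJ/mol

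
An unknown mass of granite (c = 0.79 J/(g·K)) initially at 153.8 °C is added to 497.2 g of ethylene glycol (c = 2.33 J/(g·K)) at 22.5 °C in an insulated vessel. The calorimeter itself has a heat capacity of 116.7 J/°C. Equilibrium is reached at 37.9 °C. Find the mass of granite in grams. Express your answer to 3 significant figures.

q_gained = (497.2 × 2.33 + 116.7) × (37.9 − 22.5) = 19638 J
q_lost = m × 0.79 × (153.8 − 37.9) = 91.561 m
m = 19638 / 91.561 = 214 g

m = 214 g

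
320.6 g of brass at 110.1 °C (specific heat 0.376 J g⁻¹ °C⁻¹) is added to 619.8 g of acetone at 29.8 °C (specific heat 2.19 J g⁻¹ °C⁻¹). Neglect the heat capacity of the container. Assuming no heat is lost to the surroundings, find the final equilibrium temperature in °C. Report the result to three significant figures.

T_f = 36.3 °C

Heat lost by brass = heat gained by acetone.
(320.6)(0.376)(110.1 − T) = (619.8)(2.19)(T − 29.8)
120.5456 (110.1 − T) = 1357.362 (T − 29.8)
13272 − 120.5456 T = 1357.362 T − 40449
53721 = 1477.9076 T
T = 36.349 °C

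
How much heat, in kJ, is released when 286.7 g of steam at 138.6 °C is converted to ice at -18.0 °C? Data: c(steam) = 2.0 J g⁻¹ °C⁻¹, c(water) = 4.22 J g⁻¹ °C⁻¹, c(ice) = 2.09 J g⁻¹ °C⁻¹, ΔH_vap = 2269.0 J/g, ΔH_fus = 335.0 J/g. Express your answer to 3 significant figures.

q1 (cool steam 138.6→100 °C): 286.7 × 2.0 × 38.6 = 22133 J
q2 (condense at 100 °C): 286.7 × 2269.0 = 650522 J
q3 (cool water 100→0 °C): 286.7 × 4.22 × 100.0 = 120987 J
q4 (freeze at 0 °C): 286.7 × 335.0 = 96045 J
q5 (cool ice 0→-18.0 °C): 286.7 × 2.09 × 18.0 = 10786 J
Total: 22133 + 650522 + 120987 + 96045 + 10786 = 900473 J = 900 kJ

q = 900 kJ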